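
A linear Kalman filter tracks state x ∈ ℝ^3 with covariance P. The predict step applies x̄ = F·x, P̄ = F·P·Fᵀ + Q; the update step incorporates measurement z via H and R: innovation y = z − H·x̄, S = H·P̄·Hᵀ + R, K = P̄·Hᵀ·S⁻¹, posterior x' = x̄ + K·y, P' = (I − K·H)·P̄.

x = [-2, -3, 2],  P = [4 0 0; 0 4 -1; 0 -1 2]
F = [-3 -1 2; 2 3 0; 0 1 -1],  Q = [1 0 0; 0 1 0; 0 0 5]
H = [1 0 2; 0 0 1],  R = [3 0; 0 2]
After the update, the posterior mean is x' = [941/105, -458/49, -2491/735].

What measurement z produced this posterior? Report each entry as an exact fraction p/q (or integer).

z = [2, -3]

x̄ = F·x = [13, -13, -5]
P̄ = F·P·Fᵀ + Q = [53 -42 -11; -42 53 15; -11 15 13]
S = H·P̄·Hᵀ + R = [64 15; 15 15]
K = P̄·Hᵀ·S⁻¹ = [6/7 -167/105; -27/49 76/49; 2/49 607/735]
x' − x̄ = [-424/105, 179/49, 1184/735] = K·y
y = (KᵀK)⁻¹·Kᵀ·(x' − x̄) = [-1, 2]
z = y + H·x̄ = [-1, 2] + [3, -5] = [2, -3]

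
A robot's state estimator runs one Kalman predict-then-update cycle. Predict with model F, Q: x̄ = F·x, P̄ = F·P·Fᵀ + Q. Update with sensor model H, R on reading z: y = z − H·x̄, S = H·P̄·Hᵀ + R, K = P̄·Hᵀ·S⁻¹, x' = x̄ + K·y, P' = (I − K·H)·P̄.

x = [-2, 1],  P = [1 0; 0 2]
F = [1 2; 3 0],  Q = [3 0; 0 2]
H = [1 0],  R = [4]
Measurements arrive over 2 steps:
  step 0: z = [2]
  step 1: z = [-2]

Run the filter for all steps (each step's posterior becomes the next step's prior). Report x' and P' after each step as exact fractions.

step 0: x̄ = F·x = [0, -6]
step 0: P̄ = F·P·Fᵀ + Q = [12 3; 3 11]
step 0: y = z − H·x̄ = [2]
step 0: S = H·P̄·Hᵀ + R = [16]
step 0: K = P̄·Hᵀ·S⁻¹ = [3/4; 3/16]
step 0: x' = x̄ + K·y = [3/2, -45/8]
step 0: P' = (I − K·H)·P̄ = [3 3/4; 3/4 167/16]
step 1: x̄ = F·x = [-39/4, 9/2]
step 1: P̄ = F·P·Fᵀ + Q = [203/4 27/2; 27/2 29]
step 1: y = z − H·x̄ = [31/4]
step 1: S = H·P̄·Hᵀ + R = [219/4]
step 1: K = P̄·Hᵀ·S⁻¹ = [203/219; 18/73]
step 1: x' = x̄ + K·y = [-562/219, 468/73]
step 1: P' = (I − K·H)·P̄ = [812/219 72/73; 72/73 1874/73]

step 0: x' = [3/2, -45/8], P' = [3 3/4; 3/4 167/16]
step 1: x' = [-562/219, 468/73], P' = [812/219 72/73; 72/73 1874/73]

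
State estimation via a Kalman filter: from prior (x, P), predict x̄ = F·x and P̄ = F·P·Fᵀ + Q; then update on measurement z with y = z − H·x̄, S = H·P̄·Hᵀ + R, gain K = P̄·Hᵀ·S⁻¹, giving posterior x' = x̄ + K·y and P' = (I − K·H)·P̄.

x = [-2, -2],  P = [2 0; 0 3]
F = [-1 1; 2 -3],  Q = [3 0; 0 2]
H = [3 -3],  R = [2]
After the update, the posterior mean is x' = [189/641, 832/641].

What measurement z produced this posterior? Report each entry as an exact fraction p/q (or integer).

x̄ = F·x = [0, 2]
P̄ = F·P·Fᵀ + Q = [8 -13; -13 37]
S = H·P̄·Hᵀ + R = [641]
K = P̄·Hᵀ·S⁻¹ = [63/641; -150/641]
x' − x̄ = [189/641, -450/641] = K·y
y = (KᵀK)⁻¹·Kᵀ·(x' − x̄) = [3]
z = y + H·x̄ = [3] + [-6] = [-3]

z = [-3]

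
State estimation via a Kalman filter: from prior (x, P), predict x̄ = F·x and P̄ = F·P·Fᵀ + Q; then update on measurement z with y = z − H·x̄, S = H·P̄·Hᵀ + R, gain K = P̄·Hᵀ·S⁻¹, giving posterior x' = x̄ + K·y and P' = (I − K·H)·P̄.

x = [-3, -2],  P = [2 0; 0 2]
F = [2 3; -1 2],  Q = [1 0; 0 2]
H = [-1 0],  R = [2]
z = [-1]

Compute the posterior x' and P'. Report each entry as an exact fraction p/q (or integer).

x' = [3/29, 75/29]
P' = [54/29 16/29; 16/29 284/29]

x̄ = F·x = [-12, -1]
P̄ = F·P·Fᵀ + Q = [27 8; 8 12]
y = z − H·x̄ = [-13]
S = H·P̄·Hᵀ + R = [29]
K = P̄·Hᵀ·S⁻¹ = [-27/29; -8/29]
x' = x̄ + K·y = [3/29, 75/29]
P' = (I − K·H)·P̄ = [54/29 16/29; 16/29 284/29]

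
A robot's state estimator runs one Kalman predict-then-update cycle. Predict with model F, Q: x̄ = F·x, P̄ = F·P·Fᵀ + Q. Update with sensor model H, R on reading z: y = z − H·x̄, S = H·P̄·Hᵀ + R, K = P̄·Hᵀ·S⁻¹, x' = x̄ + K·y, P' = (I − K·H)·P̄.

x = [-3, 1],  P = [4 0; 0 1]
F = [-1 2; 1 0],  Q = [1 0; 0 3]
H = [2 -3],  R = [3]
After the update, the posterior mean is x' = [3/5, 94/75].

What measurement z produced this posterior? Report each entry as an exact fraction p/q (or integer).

z = [-3]

x̄ = F·x = [5, -3]
P̄ = F·P·Fᵀ + Q = [9 -4; -4 7]
S = H·P̄·Hᵀ + R = [150]
K = P̄·Hᵀ·S⁻¹ = [1/5; -29/150]
x' − x̄ = [-22/5, 319/75] = K·y
y = (KᵀK)⁻¹·Kᵀ·(x' − x̄) = [-22]
z = y + H·x̄ = [-22] + [19] = [-3]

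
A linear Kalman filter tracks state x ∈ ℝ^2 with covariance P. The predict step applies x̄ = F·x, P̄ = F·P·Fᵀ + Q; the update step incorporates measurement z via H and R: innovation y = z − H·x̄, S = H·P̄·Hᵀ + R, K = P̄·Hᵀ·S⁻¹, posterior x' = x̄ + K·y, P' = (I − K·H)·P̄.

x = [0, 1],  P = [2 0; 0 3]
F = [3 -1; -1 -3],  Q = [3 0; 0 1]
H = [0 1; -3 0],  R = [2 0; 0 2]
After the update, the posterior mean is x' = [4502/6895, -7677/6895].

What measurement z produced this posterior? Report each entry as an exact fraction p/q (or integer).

x̄ = F·x = [-1, -3]
P̄ = F·P·Fᵀ + Q = [24 3; 3 30]
S = H·P̄·Hᵀ + R = [32 -9; -9 218]
K = P̄·Hᵀ·S⁻¹ = [6/6895 -2277/6895; 6459/6895 -18/6895]
x' − x̄ = [11397/6895, 13008/6895] = K·y
y = (KᵀK)⁻¹·Kᵀ·(x' − x̄) = [2, -5]
z = y + H·x̄ = [2, -5] + [-3, 3] = [-1, -2]

z = [-1, -2]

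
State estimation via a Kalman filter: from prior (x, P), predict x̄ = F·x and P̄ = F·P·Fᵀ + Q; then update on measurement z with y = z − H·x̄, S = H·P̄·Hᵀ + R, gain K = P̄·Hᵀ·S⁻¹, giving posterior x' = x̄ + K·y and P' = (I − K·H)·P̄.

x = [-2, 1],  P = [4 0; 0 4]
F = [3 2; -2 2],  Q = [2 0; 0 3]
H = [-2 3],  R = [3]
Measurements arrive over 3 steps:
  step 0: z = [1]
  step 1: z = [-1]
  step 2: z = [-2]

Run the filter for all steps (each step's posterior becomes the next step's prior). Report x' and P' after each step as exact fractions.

step 0: x̄ = F·x = [-4, 6]
step 0: P̄ = F·P·Fᵀ + Q = [54 -8; -8 35]
step 0: y = z − H·x̄ = [-25]
step 0: S = H·P̄·Hᵀ + R = [630]
step 0: K = P̄·Hᵀ·S⁻¹ = [-22/105; 121/630]
step 0: x' = x̄ + K·y = [26/21, 151/126]
step 0: P' = (I − K·H)·P̄ = [922/35 1822/105; 1822/105 7409/630]
step 1: x̄ = F·x = [55/9, -5/63]
step 1: P̄ = F·P·Fᵀ + Q = [22246/45 -3434/45; -3434/45 5227/315]
step 1: y = z − H·x̄ = [722/63]
step 1: S = H·P̄·Hᵀ + R = [959332/315]
step 1: K = P̄·Hᵀ·S⁻¹ = [-191779/479666; 63757/959332]
step 1: x' = x̄ + K·y = [366722/239833, 327269/479666]
step 1: P' = (I − K·H)·P̄ = [1803459/239833 2212833/479666; 2212833/479666 3014201/959332]
step 2: x̄ = F·x = [1427435/239833, -36925/21803]
step 2: P̄ = F·P·Fᵀ + Q = [33001996/239833 -508520/21803; -508520/21803 190564/21803]
step 2: y = z − H·x̄ = [3593729/239833]
step 2: S = H·P̄·Hᵀ + R = [218717959/239833]
step 2: K = P̄·Hᵀ·S⁻¹ = [-82785152/218717959; 17476052/218717959]
step 2: x' = x̄ + K·y = [61285429/218717959, -108548749/218717959]
step 2: P' = (I − K·H)·P̄ = [1520840820/218717959 931108728/218717959; 931108728/218717959 638215204/218717959]

step 0: x' = [26/21, 151/126], P' = [922/35 1822/105; 1822/105 7409/630]
step 1: x' = [366722/239833, 327269/479666], P' = [1803459/239833 2212833/479666; 2212833/479666 3014201/959332]
step 2: x' = [61285429/218717959, -108548749/218717959], P' = [1520840820/218717959 931108728/218717959; 931108728/218717959 638215204/218717959]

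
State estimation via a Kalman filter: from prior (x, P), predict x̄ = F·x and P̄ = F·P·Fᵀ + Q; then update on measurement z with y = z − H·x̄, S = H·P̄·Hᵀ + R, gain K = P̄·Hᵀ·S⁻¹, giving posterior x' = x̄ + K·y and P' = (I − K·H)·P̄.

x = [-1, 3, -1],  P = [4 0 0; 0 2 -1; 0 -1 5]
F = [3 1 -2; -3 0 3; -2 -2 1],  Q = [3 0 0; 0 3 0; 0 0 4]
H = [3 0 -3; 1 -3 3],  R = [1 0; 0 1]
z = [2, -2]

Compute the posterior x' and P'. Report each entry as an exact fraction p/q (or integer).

x' = [-52091/451293, -21580/150431, -358436/451293]
P' = [499232/451293 209635/150431 475154/451293; 209635/150431 296580/150431 215653/150431; 475154/451293 215653/150431 501164/451293]

x̄ = F·x = [2, 0, -5]
P̄ = F·P·Fᵀ + Q = [65 -69 -43; -69 84 45; -43 45 37]
y = z − H·x̄ = [-19, 11]
S = H·P̄·Hᵀ + R = [1693 630; 630 501]
K = P̄·Hᵀ·S⁻¹ = [24078/150431 37979/451293; -18054/150431 -33146/150431; -26010/150431 37769/451293]
x' = x̄ + K·y = [-52091/451293, -21580/150431, -358436/451293]
P' = (I − K·H)·P̄ = [499232/451293 209635/150431 475154/451293; 209635/150431 296580/150431 215653/150431; 475154/451293 215653/150431 501164/451293]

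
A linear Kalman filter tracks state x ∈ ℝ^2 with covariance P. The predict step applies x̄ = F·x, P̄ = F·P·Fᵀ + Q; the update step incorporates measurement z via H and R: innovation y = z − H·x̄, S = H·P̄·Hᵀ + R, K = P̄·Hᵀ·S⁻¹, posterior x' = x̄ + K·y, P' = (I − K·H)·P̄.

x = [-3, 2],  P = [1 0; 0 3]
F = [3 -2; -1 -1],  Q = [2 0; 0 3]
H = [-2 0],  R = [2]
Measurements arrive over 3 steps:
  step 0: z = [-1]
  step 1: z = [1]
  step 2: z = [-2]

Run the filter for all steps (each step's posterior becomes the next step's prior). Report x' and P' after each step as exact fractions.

step 0: x̄ = F·x = [-13, 1]
step 0: P̄ = F·P·Fᵀ + Q = [23 3; 3 7]
step 0: y = z − H·x̄ = [-27]
step 0: S = H·P̄·Hᵀ + R = [94]
step 0: K = P̄·Hᵀ·S⁻¹ = [-23/47; -3/47]
step 0: x' = x̄ + K·y = [10/47, 128/47]
step 0: P' = (I − K·H)·P̄ = [23/47 3/47; 3/47 311/47]
step 1: x̄ = F·x = [-226/47, -138/47]
step 1: P̄ = F·P·Fᵀ + Q = [1509/47 550/47; 550/47 481/47]
step 1: y = z − H·x̄ = [-405/47]
step 1: S = H·P̄·Hᵀ + R = [6130/47]
step 1: K = P̄·Hᵀ·S⁻¹ = [-1509/3065; -110/613]
step 1: x' = x̄ + K·y = [-347/613, -852/613]
step 1: P' = (I − K·H)·P̄ = [1509/3065 110/613; 110/613 3699/613]
step 2: x̄ = F·x = [663/613, 1199/613]
step 2: P̄ = F·P·Fᵀ + Q = [87091/3065 31913/3065; 31913/3065 30299/3065]
step 2: y = z − H·x̄ = [100/613]
step 2: S = H·P̄·Hᵀ + R = [354494/3065]
step 2: K = P̄·Hᵀ·S⁻¹ = [-87091/177247; -4559/25321]
step 2: x' = x̄ + K·y = [177497/177247, 48783/25321]
step 2: P' = (I − K·H)·P̄ = [87091/177247 4559/25321; 4559/25321 155373/25321]

step 0: x' = [10/47, 128/47], P' = [23/47 3/47; 3/47 311/47]
step 1: x' = [-347/613, -852/613], P' = [1509/3065 110/613; 110/613 3699/613]
step 2: x' = [177497/177247, 48783/25321], P' = [87091/177247 4559/25321; 4559/25321 155373/25321]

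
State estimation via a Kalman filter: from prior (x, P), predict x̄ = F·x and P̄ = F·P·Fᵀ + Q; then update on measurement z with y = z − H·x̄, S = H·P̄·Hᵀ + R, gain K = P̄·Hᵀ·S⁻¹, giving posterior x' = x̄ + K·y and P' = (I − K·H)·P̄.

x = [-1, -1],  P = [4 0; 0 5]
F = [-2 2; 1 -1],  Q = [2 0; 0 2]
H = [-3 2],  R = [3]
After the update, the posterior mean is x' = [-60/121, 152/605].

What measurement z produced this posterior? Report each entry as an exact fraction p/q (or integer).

x̄ = F·x = [0, 0]
P̄ = F·P·Fᵀ + Q = [38 -18; -18 11]
S = H·P̄·Hᵀ + R = [605]
K = P̄·Hᵀ·S⁻¹ = [-30/121; 76/605]
x' − x̄ = [-60/121, 152/605] = K·y
y = (KᵀK)⁻¹·Kᵀ·(x' − x̄) = [2]
z = y + H·x̄ = [2] + [0] = [2]

z = [2]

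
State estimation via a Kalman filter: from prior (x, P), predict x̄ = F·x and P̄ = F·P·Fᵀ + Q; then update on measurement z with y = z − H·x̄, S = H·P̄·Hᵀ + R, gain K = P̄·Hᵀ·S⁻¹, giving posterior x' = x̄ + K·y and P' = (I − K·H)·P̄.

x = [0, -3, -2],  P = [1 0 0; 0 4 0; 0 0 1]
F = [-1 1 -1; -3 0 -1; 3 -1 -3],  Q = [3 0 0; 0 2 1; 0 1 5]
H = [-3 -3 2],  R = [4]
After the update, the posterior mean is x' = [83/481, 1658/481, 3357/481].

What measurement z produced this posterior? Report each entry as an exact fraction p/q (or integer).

x̄ = F·x = [-1, 2, 9]
P̄ = F·P·Fᵀ + Q = [9 4 -4; 4 12 -5; -4 -5 27]
S = H·P̄·Hᵀ + R = [481]
K = P̄·Hᵀ·S⁻¹ = [-47/481; -58/481; 81/481]
x' − x̄ = [564/481, 696/481, -972/481] = K·y
y = (KᵀK)⁻¹·Kᵀ·(x' − x̄) = [-12]
z = y + H·x̄ = [-12] + [15] = [3]

z = [3]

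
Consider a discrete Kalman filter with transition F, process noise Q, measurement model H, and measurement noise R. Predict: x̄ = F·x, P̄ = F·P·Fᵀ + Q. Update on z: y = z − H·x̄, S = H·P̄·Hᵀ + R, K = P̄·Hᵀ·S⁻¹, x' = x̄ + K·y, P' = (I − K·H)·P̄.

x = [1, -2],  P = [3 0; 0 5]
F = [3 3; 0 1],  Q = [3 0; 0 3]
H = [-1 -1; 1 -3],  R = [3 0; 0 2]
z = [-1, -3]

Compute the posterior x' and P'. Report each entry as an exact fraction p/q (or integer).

x' = [-669/6403, 5632/6403]
P' = [11325/6403 2715/6403; 2715/6403 1923/6403]

x̄ = F·x = [-3, -2]
P̄ = F·P·Fᵀ + Q = [75 15; 15 8]
y = z − H·x̄ = [-6, -6]
S = H·P̄·Hᵀ + R = [116 -21; -21 59]
K = P̄·Hᵀ·S⁻¹ = [-4680/6403 1590/6403; -1546/6403 -1527/6403]
x' = x̄ + K·y = [-669/6403, 5632/6403]
P' = (I − K·H)·P̄ = [11325/6403 2715/6403; 2715/6403 1923/6403]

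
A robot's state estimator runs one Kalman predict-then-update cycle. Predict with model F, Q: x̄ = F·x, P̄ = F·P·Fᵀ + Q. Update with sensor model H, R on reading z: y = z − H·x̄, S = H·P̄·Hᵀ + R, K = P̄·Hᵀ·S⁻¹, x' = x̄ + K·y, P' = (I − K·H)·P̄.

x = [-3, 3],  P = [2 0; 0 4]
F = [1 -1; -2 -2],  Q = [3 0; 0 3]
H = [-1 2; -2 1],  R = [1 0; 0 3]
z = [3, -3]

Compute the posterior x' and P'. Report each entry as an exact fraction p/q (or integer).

x' = [2115/1198, 2697/1198]
P' = [1489/1198 457/599; 457/599 835/1198]

x̄ = F·x = [-6, 0]
P̄ = F·P·Fᵀ + Q = [9 4; 4 27]
y = z − H·x̄ = [-3, -15]
S = H·P̄·Hᵀ + R = [102 52; 52 50]
K = P̄·Hᵀ·S⁻¹ = [339/1198 -344/599; 378/599 -331/1198]
x' = x̄ + K·y = [2115/1198, 2697/1198]
P' = (I − K·H)·P̄ = [1489/1198 457/599; 457/599 835/1198]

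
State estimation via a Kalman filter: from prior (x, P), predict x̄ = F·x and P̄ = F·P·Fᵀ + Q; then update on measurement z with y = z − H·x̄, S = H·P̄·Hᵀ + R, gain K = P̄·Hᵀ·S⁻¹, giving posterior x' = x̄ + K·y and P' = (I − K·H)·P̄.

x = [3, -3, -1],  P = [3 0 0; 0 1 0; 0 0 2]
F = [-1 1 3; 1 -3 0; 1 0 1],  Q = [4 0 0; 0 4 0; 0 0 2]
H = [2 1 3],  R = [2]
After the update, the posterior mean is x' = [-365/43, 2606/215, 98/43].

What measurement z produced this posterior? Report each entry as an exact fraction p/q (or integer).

z = [2]

x̄ = F·x = [-9, 12, 2]
P̄ = F·P·Fᵀ + Q = [26 -6 3; -6 16 3; 3 3 7]
S = H·P̄·Hᵀ + R = [215]
K = P̄·Hᵀ·S⁻¹ = [11/43; 13/215; 6/43]
x' − x̄ = [22/43, 26/215, 12/43] = K·y
y = (KᵀK)⁻¹·Kᵀ·(x' − x̄) = [2]
z = y + H·x̄ = [2] + [0] = [2]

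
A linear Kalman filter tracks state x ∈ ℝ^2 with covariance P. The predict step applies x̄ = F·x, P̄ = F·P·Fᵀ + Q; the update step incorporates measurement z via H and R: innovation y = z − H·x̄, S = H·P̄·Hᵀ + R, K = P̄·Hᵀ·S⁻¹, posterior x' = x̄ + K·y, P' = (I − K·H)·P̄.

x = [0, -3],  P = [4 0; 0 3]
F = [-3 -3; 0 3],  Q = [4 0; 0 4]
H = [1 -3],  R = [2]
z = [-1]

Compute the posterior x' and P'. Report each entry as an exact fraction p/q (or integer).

x' = [-443/255, -5/17]
P' = [6133/255 133/17; 133/17 47/17]

x̄ = F·x = [9, -9]
P̄ = F·P·Fᵀ + Q = [67 -27; -27 31]
y = z − H·x̄ = [-37]
S = H·P̄·Hᵀ + R = [510]
K = P̄·Hᵀ·S⁻¹ = [74/255; -4/17]
x' = x̄ + K·y = [-443/255, -5/17]
P' = (I − K·H)·P̄ = [6133/255 133/17; 133/17 47/17]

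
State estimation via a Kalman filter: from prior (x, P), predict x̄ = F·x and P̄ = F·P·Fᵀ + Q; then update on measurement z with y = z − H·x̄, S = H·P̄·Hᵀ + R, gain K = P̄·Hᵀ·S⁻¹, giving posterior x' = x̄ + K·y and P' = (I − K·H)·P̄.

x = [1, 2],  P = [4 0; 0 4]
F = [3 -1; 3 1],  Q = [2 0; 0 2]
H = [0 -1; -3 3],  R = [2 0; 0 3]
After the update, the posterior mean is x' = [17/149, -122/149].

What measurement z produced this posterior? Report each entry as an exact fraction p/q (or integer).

z = [1, -3]

x̄ = F·x = [1, 5]
P̄ = F·P·Fᵀ + Q = [42 32; 32 42]
S = H·P̄·Hᵀ + R = [44 -30; -30 183]
K = P̄·Hᵀ·S⁻¹ = [-563/596 -95/298; -1131/1192 5/596]
x' − x̄ = [-132/149, -867/149] = K·y
y = (KᵀK)⁻¹·Kᵀ·(x' − x̄) = [6, -15]
z = y + H·x̄ = [6, -15] + [-5, 12] = [1, -3]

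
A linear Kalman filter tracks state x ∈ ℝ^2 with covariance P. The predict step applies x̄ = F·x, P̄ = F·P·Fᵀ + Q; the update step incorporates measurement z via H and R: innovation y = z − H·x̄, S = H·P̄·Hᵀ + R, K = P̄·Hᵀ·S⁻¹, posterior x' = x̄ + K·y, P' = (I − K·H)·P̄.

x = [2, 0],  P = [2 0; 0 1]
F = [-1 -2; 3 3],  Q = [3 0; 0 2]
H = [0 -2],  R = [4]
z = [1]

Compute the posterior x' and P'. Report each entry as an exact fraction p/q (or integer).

x' = [3/5, -17/60]
P' = [21/5 -2/5; -2/5 29/30]

x̄ = F·x = [-2, 6]
P̄ = F·P·Fᵀ + Q = [9 -12; -12 29]
y = z − H·x̄ = [13]
S = H·P̄·Hᵀ + R = [120]
K = P̄·Hᵀ·S⁻¹ = [1/5; -29/60]
x' = x̄ + K·y = [3/5, -17/60]
P' = (I − K·H)·P̄ = [21/5 -2/5; -2/5 29/30]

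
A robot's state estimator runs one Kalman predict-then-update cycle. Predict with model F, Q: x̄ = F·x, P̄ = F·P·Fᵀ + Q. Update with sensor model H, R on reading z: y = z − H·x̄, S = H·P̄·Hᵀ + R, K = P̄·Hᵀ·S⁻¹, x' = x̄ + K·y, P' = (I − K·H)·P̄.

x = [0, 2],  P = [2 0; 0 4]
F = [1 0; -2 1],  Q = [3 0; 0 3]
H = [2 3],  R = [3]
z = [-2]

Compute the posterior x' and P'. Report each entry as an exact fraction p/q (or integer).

x̄ = F·x = [0, 2]
P̄ = F·P·Fᵀ + Q = [5 -4; -4 15]
y = z − H·x̄ = [-8]
S = H·P̄·Hᵀ + R = [110]
K = P̄·Hᵀ·S⁻¹ = [-1/55; 37/110]
x' = x̄ + K·y = [8/55, -38/55]
P' = (I − K·H)·P̄ = [273/55 -183/55; -183/55 281/110]

x' = [8/55, -38/55]
P' = [273/55 -183/55; -183/55 281/110]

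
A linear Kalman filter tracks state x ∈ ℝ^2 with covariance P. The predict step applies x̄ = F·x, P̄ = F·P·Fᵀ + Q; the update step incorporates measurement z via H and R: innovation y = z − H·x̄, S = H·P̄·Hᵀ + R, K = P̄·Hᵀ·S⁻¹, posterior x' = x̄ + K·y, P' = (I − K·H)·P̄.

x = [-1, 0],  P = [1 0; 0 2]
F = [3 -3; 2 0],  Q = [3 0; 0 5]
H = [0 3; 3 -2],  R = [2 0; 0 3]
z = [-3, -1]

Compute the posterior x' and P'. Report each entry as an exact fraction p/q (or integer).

x' = [-6773/6557, -85/83]
P' = [2790/6557 12/83; 12/83 18/83]

x̄ = F·x = [-3, -2]
P̄ = F·P·Fᵀ + Q = [30 6; 6 9]
y = z − H·x̄ = [3, 4]
S = H·P̄·Hᵀ + R = [83 0; 0 237]
K = P̄·Hᵀ·S⁻¹ = [18/83 26/79; 27/83 0]
x' = x̄ + K·y = [-6773/6557, -85/83]
P' = (I − K·H)·P̄ = [2790/6557 12/83; 12/83 18/83]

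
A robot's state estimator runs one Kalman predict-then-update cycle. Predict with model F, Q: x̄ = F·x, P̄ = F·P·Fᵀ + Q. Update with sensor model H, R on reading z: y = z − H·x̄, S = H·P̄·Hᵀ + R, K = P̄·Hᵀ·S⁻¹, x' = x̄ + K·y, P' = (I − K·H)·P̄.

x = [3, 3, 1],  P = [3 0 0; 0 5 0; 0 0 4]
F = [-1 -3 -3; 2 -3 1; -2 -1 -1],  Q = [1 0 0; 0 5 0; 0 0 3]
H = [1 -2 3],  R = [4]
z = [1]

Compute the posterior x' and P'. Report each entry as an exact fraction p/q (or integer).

x' = [-4605/671, -5878/671, -2216/671]
P' = [40135/671 32157/671 8233/671; 32157/671 32622/671 10885/671; 8233/671 10885/671 4655/671]

x̄ = F·x = [-15, -2, -10]
P̄ = F·P·Fᵀ + Q = [85 27 33; 27 66 -1; 33 -1 24]
y = z − H·x̄ = [42]
S = H·P̄·Hᵀ + R = [671]
K = P̄·Hᵀ·S⁻¹ = [130/671; -108/671; 107/671]
x' = x̄ + K·y = [-4605/671, -5878/671, -2216/671]
P' = (I − K·H)·P̄ = [40135/671 32157/671 8233/671; 32157/671 32622/671 10885/671; 8233/671 10885/671 4655/671]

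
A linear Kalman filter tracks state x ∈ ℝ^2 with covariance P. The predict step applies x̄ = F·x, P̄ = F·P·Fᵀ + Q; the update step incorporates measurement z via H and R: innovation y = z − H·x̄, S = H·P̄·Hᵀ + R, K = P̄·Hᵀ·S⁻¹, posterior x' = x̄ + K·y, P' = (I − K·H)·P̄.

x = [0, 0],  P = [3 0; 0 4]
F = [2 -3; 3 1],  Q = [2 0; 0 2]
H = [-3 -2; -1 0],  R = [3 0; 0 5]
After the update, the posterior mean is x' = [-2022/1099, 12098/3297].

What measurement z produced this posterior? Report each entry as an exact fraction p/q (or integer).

x̄ = F·x = [0, 0]
P̄ = F·P·Fᵀ + Q = [50 6; 6 33]
S = H·P̄·Hᵀ + R = [657 162; 162 55]
K = P̄·Hᵀ·S⁻¹ = [-90/1099 -734/1099; -1216/3297 1074/1099]
x' − x̄ = [-2022/1099, 12098/3297] = K·y
y = (KᵀK)⁻¹·Kᵀ·(x' − x̄) = [-2, 3]
z = y + H·x̄ = [-2, 3] + [0, 0] = [-2, 3]

z = [-2, 3]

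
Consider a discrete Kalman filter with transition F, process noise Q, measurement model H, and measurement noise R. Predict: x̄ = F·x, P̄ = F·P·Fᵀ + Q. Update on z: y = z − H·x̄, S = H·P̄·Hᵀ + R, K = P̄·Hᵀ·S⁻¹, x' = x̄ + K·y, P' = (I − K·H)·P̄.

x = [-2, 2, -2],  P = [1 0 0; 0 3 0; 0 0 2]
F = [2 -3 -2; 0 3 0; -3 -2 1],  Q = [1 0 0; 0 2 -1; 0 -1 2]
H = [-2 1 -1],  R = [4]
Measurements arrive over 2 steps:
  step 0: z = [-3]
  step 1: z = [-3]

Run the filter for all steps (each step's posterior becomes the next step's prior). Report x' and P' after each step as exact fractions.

step 0: x̄ = F·x = [-6, 6, 0]
step 0: P̄ = F·P·Fᵀ + Q = [40 -27 8; -27 29 -19; 8 -19 25]
step 0: y = z − H·x̄ = [-21]
step 0: S = H·P̄·Hᵀ + R = [396]
step 0: K = P̄·Hᵀ·S⁻¹ = [-115/396; 17/66; -5/33]
step 0: x' = x̄ + K·y = [13/132, 13/22, 35/11]
step 0: P' = (I − K·H)·P̄ = [2615/396 173/66 -311/33; 173/66 30/11 -39/11; -311/33 -39/11 175/11]
step 1: x̄ = F·x = [-262/33, 39/22, 75/44]
step 1: P̄ = F·P·Fᵀ + Q = [11582/99 137/11 -1330/11; 137/11 292/11 -1135/22; -1330/11 -1135/22 8379/44]
step 1: y = z − H·x̄ = [-2501/132]
step 1: S = H·P̄·Hᵀ + R = [102431/396]
step 1: K = P̄·Hᵀ·S⁻¹ = [-5692/14633; 21078/102431; -81/102431]
step 1: x' = x̄ + K·y = [-8331/14633, -217782/102431, 176133/102431]
step 1: P' = (I − K·H)·P̄ = [1139206/14633 485217/14633 -1770427/14633; 485217/14633 1597153/102431 -5280197/102431; -1770427/14633 -5280197/102431 19506105/102431]

step 0: x' = [13/132, 13/22, 35/11], P' = [2615/396 173/66 -311/33; 173/66 30/11 -39/11; -311/33 -39/11 175/11]
step 1: x' = [-8331/14633, -217782/102431, 176133/102431], P' = [1139206/14633 485217/14633 -1770427/14633; 485217/14633 1597153/102431 -5280197/102431; -1770427/14633 -5280197/102431 19506105/102431]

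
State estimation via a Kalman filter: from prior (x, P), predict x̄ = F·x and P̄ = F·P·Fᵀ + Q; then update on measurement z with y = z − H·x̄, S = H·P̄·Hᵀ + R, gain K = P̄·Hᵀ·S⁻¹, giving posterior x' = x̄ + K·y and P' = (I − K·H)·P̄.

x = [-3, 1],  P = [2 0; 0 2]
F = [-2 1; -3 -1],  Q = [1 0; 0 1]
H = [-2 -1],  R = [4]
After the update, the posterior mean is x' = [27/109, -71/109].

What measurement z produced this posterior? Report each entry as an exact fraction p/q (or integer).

z = [1]

x̄ = F·x = [7, 8]
P̄ = F·P·Fᵀ + Q = [11 10; 10 21]
S = H·P̄·Hᵀ + R = [109]
K = P̄·Hᵀ·S⁻¹ = [-32/109; -41/109]
x' − x̄ = [-736/109, -943/109] = K·y
y = (KᵀK)⁻¹·Kᵀ·(x' − x̄) = [23]
z = y + H·x̄ = [23] + [-22] = [1]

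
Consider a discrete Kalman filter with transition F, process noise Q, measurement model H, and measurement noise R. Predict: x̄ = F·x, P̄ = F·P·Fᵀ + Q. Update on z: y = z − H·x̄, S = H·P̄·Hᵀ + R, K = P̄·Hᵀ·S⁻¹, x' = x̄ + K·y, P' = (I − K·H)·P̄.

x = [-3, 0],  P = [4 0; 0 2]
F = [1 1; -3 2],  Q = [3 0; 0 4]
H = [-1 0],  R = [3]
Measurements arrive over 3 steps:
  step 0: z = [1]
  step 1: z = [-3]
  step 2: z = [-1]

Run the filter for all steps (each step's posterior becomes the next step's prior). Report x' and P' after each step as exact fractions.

step 0: x' = [-3/2, 23/3], P' = [9/4 -2; -2 128/3]
step 1: x' = [1803/563, 8104/563], P' = [1581/563 2901/563; 2901/563 45326/563]
step 2: x' = [84119/56087, -301853/56087], P' = [163194/56087 249024/56087; 249024/56087 3997049/56087]

step 0: x̄ = F·x = [-3, 9]
step 0: P̄ = F·P·Fᵀ + Q = [9 -8; -8 48]
step 0: y = z − H·x̄ = [-2]
step 0: S = H·P̄·Hᵀ + R = [12]
step 0: K = P̄·Hᵀ·S⁻¹ = [-3/4; 2/3]
step 0: x' = x̄ + K·y = [-3/2, 23/3]
step 0: P' = (I − K·H)·P̄ = [9/4 -2; -2 128/3]
step 1: x̄ = F·x = [37/6, 119/6]
step 1: P̄ = F·P·Fᵀ + Q = [527/12 967/12; 967/12 2627/12]
step 1: y = z − H·x̄ = [19/6]
step 1: S = H·P̄·Hᵀ + R = [563/12]
step 1: K = P̄·Hᵀ·S⁻¹ = [-527/563; -967/563]
step 1: x' = x̄ + K·y = [1803/563, 8104/563]
step 1: P' = (I − K·H)·P̄ = [1581/563 2901/563; 2901/563 45326/563]
step 2: x̄ = F·x = [9907/563, 10799/563]
step 2: P̄ = F·P·Fᵀ + Q = [54398/563 83008/563; 83008/563 162973/563]
step 2: y = z − H·x̄ = [9344/563]
step 2: S = H·P̄·Hᵀ + R = [56087/563]
step 2: K = P̄·Hᵀ·S⁻¹ = [-54398/56087; -83008/56087]
step 2: x' = x̄ + K·y = [84119/56087, -301853/56087]
step 2: P' = (I − K·H)·P̄ = [163194/56087 249024/56087; 249024/56087 3997049/56087]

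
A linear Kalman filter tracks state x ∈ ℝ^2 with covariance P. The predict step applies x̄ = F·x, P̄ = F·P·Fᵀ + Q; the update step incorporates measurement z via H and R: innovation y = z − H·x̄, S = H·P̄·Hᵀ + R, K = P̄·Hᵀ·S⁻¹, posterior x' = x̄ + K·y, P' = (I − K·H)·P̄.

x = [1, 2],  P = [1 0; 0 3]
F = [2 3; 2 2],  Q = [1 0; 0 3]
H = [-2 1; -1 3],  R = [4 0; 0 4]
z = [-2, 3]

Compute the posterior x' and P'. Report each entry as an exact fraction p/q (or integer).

x̄ = F·x = [8, 6]
P̄ = F·P·Fᵀ + Q = [32 22; 22 19]
y = z − H·x̄ = [8, -7]
S = H·P̄·Hᵀ + R = [63 -33; -33 75]
K = P̄·Hᵀ·S⁻¹ = [-169/303 21/101; -20/101 115/303]
x' = x̄ + K·y = [631/303, 533/303]
P' = (I − K·H)·P̄ = [152/101 236/303; 236/303 232/303]

x' = [631/303, 533/303]
P' = [152/101 236/303; 236/303 232/303]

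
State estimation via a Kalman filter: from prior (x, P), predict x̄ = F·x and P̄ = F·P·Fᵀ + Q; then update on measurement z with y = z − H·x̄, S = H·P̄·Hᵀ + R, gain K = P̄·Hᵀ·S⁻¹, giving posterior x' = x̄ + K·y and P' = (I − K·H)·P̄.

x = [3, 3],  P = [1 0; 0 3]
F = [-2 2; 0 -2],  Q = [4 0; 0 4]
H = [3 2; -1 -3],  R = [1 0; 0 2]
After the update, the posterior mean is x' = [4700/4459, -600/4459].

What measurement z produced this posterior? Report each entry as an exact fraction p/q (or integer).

z = [3, -1]

x̄ = F·x = [0, -6]
P̄ = F·P·Fᵀ + Q = [20 -12; -12 16]
S = H·P̄·Hᵀ + R = [101 -24; -24 94]
K = P̄·Hᵀ·S⁻¹ = [1884/4459 1240/4459; -620/4459 -1866/4459]
x' − x̄ = [4700/4459, 26154/4459] = K·y
y = (KᵀK)⁻¹·Kᵀ·(x' − x̄) = [15, -19]
z = y + H·x̄ = [15, -19] + [-12, 18] = [3, -1]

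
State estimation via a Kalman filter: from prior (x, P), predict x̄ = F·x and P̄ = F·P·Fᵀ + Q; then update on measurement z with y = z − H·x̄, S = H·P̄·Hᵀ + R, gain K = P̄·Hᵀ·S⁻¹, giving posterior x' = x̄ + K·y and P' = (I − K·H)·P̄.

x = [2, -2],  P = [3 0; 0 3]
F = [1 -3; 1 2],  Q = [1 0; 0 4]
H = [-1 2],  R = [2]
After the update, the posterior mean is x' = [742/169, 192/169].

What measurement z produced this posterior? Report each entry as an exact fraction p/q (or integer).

x̄ = F·x = [8, -2]
P̄ = F·P·Fᵀ + Q = [31 -15; -15 19]
S = H·P̄·Hᵀ + R = [169]
K = P̄·Hᵀ·S⁻¹ = [-61/169; 53/169]
x' − x̄ = [-610/169, 530/169] = K·y
y = (KᵀK)⁻¹·Kᵀ·(x' − x̄) = [10]
z = y + H·x̄ = [10] + [-12] = [-2]

z = [-2]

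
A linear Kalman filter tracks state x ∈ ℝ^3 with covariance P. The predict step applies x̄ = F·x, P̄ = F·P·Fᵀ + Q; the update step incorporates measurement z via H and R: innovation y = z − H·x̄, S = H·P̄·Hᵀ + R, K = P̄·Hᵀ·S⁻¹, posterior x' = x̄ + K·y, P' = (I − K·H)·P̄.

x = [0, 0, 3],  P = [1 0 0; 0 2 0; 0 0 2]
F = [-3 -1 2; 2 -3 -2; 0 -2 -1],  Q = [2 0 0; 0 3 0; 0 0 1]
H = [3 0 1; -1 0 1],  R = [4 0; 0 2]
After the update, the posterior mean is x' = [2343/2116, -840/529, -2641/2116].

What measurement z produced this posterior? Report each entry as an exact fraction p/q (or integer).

z = [2, -2]

x̄ = F·x = [6, -6, -3]
P̄ = F·P·Fᵀ + Q = [21 -8 0; -8 33 16; 0 16 11]
S = H·P̄·Hᵀ + R = [204 -52; -52 34]
K = P̄·Hᵀ·S⁻¹ = [525/2116 -126/529; 122/529 560/529; 473/2116 352/529]
x' − x̄ = [-10353/2116, 2334/529, 3707/2116] = K·y
y = (KᵀK)⁻¹·Kᵀ·(x' − x̄) = [-13, 7]
z = y + H·x̄ = [-13, 7] + [15, -9] = [2, -2]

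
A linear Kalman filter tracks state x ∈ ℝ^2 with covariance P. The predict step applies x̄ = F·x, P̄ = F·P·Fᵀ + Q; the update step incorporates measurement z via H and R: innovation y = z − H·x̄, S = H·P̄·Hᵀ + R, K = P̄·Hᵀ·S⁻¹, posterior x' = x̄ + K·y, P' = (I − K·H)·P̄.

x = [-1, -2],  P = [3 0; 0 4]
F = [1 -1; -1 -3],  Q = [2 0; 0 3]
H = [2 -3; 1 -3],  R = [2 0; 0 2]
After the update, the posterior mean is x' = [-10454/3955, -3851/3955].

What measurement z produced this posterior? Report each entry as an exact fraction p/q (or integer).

z = [-3, 1]

x̄ = F·x = [1, 7]
P̄ = F·P·Fᵀ + Q = [9 9; 9 42]
S = H·P̄·Hᵀ + R = [308 315; 315 335]
K = P̄·Hᵀ·S⁻¹ = [531/791 -387/565; 135/791 -288/565]
x' − x̄ = [-14409/3955, -31536/3955] = K·y
y = (KᵀK)⁻¹·Kᵀ·(x' − x̄) = [16, 21]
z = y + H·x̄ = [16, 21] + [-19, -20] = [-3, 1]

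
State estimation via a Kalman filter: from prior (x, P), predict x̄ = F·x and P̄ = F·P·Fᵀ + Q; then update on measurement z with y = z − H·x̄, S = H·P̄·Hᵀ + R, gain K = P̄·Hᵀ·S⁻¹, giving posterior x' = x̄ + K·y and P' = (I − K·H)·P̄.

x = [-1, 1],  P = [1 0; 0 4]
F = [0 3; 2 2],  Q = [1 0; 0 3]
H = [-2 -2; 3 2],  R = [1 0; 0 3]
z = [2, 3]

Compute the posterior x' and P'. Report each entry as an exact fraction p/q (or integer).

x' = [3827/1556, -2391/778]
P' = [4511/3112 -2439/1556; -2439/1556 1461/778]

x̄ = F·x = [3, 0]
P̄ = F·P·Fᵀ + Q = [37 24; 24 23]
y = z − H·x̄ = [8, -6]
S = H·P̄·Hᵀ + R = [433 -554; -554 716]
K = P̄·Hᵀ·S⁻¹ = [367/1556 1259/3112; -483/778 -491/1556]
x' = x̄ + K·y = [3827/1556, -2391/778]
P' = (I − K·H)·P̄ = [4511/3112 -2439/1556; -2439/1556 1461/778]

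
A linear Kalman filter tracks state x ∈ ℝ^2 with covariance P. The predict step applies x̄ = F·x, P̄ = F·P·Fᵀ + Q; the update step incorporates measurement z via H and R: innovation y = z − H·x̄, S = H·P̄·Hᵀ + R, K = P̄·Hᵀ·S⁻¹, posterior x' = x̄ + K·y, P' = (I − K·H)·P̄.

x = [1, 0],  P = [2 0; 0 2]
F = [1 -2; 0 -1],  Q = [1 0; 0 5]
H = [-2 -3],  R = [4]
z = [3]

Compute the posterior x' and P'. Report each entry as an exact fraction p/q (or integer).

x' = [-11/159, -145/159]
P' = [593/159 -350/159; -350/159 272/159]

x̄ = F·x = [1, 0]
P̄ = F·P·Fᵀ + Q = [11 4; 4 7]
y = z − H·x̄ = [5]
S = H·P̄·Hᵀ + R = [159]
K = P̄·Hᵀ·S⁻¹ = [-34/159; -29/159]
x' = x̄ + K·y = [-11/159, -145/159]
P' = (I − K·H)·P̄ = [593/159 -350/159; -350/159 272/159]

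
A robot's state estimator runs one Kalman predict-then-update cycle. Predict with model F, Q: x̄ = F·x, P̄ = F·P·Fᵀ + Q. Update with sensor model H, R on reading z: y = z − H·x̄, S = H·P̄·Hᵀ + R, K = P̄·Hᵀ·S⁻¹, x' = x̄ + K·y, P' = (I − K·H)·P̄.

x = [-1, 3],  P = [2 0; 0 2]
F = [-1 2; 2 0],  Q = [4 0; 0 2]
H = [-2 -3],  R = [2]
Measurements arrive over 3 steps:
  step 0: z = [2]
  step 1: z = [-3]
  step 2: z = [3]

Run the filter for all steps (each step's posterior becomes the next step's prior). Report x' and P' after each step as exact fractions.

step 0: x' = [27/5, -21/5], P' = [286/25 -188/25; -188/25 129/25]
step 1: x' = [-1653/127, 2463/254], P' = [20798/381 -13976/381; -13976/381 9473/381]
step 2: x' = [17130/847, -24621/1694], P' = [496362/4235 -334256/4235; -334256/4235 677989/12705]

step 0: x̄ = F·x = [7, -2]
step 0: P̄ = F·P·Fᵀ + Q = [14 -4; -4 10]
step 0: y = z − H·x̄ = [10]
step 0: S = H·P̄·Hᵀ + R = [100]
step 0: K = P̄·Hᵀ·S⁻¹ = [-4/25; -11/50]
step 0: x' = x̄ + K·y = [27/5, -21/5]
step 0: P' = (I − K·H)·P̄ = [286/25 -188/25; -188/25 129/25]
step 1: x̄ = F·x = [-69/5, 54/5]
step 1: P̄ = F·P·Fᵀ + Q = [1654/25 -1324/25; -1324/25 1194/25]
step 1: y = z − H·x̄ = [9/5]
step 1: S = H·P̄·Hᵀ + R = [1524/25]
step 1: K = P̄·Hᵀ·S⁻¹ = [166/381; -467/762]
step 1: x' = x̄ + K·y = [-1653/127, 2463/254]
step 1: P' = (I − K·H)·P̄ = [20798/381 -13976/381; -13976/381 9473/381]
step 2: x̄ = F·x = [4116/127, -3306/127]
step 2: P̄ = F·P·Fᵀ + Q = [38706/127 -32500/127; -32500/127 83954/381]
step 2: y = z − H·x̄ = [-1305/127]
step 2: S = H·P̄·Hᵀ + R = [16940/127]
step 2: K = P̄·Hᵀ·S⁻¹ = [5022/4235; -9477/8470]
step 2: x' = x̄ + K·y = [17130/847, -24621/1694]
step 2: P' = (I − K·H)·P̄ = [496362/4235 -334256/4235; -334256/4235 677989/12705]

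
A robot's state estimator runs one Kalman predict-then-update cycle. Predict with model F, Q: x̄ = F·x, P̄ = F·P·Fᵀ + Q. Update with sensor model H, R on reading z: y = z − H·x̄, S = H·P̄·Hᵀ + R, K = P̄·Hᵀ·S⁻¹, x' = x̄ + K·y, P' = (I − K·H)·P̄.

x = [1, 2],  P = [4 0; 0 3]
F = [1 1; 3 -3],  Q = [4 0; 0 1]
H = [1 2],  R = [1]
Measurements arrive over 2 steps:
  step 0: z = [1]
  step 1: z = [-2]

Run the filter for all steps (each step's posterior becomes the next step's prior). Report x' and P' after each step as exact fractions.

step 0: x' = [227/70, -79/70], P' = [2791/280 -1387/280; -1387/280 759/280]
step 1: x' = [7025/15959, -19206/15959], P' = [127527/31918 -62883/31918; -62883/31918 19486/15959]

step 0: x̄ = F·x = [3, -3]
step 0: P̄ = F·P·Fᵀ + Q = [11 3; 3 64]
step 0: y = z − H·x̄ = [4]
step 0: S = H·P̄·Hᵀ + R = [280]
step 0: K = P̄·Hᵀ·S⁻¹ = [17/280; 131/280]
step 0: x' = x̄ + K·y = [227/70, -79/70]
step 0: P' = (I − K·H)·P̄ = [2791/280 -1387/280; -1387/280 759/280]
step 1: x̄ = F·x = [74/35, 459/35]
step 1: P̄ = F·P·Fᵀ + Q = [237/35 762/35; 762/35 14299/70]
step 1: y = z − H·x̄ = [-1062/35]
step 1: S = H·P̄·Hᵀ + R = [31918/35]
step 1: K = P̄·Hᵀ·S⁻¹ = [1761/31918; 15061/31918]
step 1: x' = x̄ + K·y = [7025/15959, -19206/15959]
step 1: P' = (I − K·H)·P̄ = [127527/31918 -62883/31918; -62883/31918 19486/15959]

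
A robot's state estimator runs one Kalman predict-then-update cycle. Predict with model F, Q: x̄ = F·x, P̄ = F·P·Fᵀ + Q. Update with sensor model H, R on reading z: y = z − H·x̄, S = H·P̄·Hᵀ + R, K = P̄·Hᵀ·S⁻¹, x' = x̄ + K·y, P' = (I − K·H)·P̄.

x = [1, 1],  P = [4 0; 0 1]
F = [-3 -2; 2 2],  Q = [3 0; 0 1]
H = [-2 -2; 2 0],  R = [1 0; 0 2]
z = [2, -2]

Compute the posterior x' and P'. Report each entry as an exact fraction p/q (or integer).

x' = [-401/357, 4/17]
P' = [173/357 -8/17; -8/17 35/51]

x̄ = F·x = [-5, 4]
P̄ = F·P·Fᵀ + Q = [43 -28; -28 21]
y = z − H·x̄ = [0, 8]
S = H·P̄·Hᵀ + R = [33 -60; -60 174]
K = P̄·Hᵀ·S⁻¹ = [-10/357 173/357; -22/51 -8/17]
x' = x̄ + K·y = [-401/357, 4/17]
P' = (I − K·H)·P̄ = [173/357 -8/17; -8/17 35/51]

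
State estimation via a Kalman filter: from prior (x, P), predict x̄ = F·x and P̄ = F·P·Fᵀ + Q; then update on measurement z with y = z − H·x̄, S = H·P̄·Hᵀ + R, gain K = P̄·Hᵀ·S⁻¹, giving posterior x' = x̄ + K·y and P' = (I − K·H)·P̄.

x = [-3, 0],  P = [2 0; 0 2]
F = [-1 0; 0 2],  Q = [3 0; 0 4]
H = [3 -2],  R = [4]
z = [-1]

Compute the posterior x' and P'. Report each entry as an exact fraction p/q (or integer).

x' = [141/97, 240/97]
P' = [260/97 360/97; 360/97 588/97]

x̄ = F·x = [3, 0]
P̄ = F·P·Fᵀ + Q = [5 0; 0 12]
y = z − H·x̄ = [-10]
S = H·P̄·Hᵀ + R = [97]
K = P̄·Hᵀ·S⁻¹ = [15/97; -24/97]
x' = x̄ + K·y = [141/97, 240/97]
P' = (I − K·H)·P̄ = [260/97 360/97; 360/97 588/97]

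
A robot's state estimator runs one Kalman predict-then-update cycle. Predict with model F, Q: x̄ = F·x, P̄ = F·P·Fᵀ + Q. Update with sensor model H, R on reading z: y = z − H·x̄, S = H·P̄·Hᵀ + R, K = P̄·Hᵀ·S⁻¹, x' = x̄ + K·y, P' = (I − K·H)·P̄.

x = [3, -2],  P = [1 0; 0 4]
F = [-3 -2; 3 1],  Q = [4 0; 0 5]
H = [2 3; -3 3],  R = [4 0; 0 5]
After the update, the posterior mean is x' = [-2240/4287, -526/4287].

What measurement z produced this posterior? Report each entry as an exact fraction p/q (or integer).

z = [-2, 1]

x̄ = F·x = [-5, 7]
P̄ = F·P·Fᵀ + Q = [29 -17; -17 18]
S = H·P̄·Hᵀ + R = [78 39; 39 734]
K = P̄·Hᵀ·S⁻¹ = [10520/55731 -283/1429; 10585/55731 190/1429]
x' − x̄ = [19195/4287, -30535/4287] = K·y
y = (KᵀK)⁻¹·Kᵀ·(x' − x̄) = [-13, -35]
z = y + H·x̄ = [-13, -35] + [11, 36] = [-2, 1]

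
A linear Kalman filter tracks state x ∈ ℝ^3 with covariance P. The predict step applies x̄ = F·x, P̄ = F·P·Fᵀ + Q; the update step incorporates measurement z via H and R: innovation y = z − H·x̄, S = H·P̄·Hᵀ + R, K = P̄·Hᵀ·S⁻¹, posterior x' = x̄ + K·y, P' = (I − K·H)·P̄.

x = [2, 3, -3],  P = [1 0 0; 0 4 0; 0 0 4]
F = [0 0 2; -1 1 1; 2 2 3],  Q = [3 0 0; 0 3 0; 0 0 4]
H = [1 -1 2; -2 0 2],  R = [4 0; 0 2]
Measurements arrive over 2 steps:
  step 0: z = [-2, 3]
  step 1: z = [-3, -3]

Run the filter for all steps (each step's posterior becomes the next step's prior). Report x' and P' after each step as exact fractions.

step 0: x' = [-25188/8851, -25248/8851, -10355/8851], P' = [13776/8851 24064/8851 11238/8851; 24064/8851 70860/8851 24750/8851; 11238/8851 24750/8851 12984/8851]
step 1: x' = [48101923/83003576, 159878295/83003576, -9626691/10375447], P' = [87659667/83003576 125940207/83003576 8479230/10375447; 125940207/83003576 404314843/83003576 17275038/10375447; 8479230/10375447 17275038/10375447 10913940/10375447]

step 0: x̄ = F·x = [-6, -2, 1]
step 0: P̄ = F·P·Fᵀ + Q = [19 8 24; 8 12 18; 24 18 60]
step 0: y = z − H·x̄ = [0, -11]
step 0: S = H·P̄·Hᵀ + R = [283 134; 134 126]
step 0: K = P̄·Hᵀ·S⁻¹ = [3047/8851 -2538/8851; 676/8851 686/8851; 3114/8851 1746/8851]
step 0: x' = x̄ + K·y = [-25188/8851, -25248/8851, -10355/8851]
step 0: P' = (I − K·H)·P̄ = [13776/8851 24064/8851 11238/8851; 24064/8851 70860/8851 24750/8851; 11238/8851 24750/8851 12984/8851]
step 1: x̄ = F·x = [-20710/8851, -10415/8851, -131937/8851]
step 1: P̄ = F·P·Fᵀ + Q = [78489/8851 52992/8851 221856/8851; 52992/8851 103069/8851 265632/8851; 221856/8851 265632/8851 1115172/8851]
step 1: y = z − H·x̄ = [4672/167, 195901/8851]
step 1: S = H·P̄·Hᵀ + R = [82954/167 64806/167; 64806/167 3017498/8851]
step 1: K = P̄·Hᵀ·S⁻¹ = [24346785/83003576 -19825827/83003576; -493507/83003576 12260097/83003576; 3258018/10375447 2434710/10375447]
step 1: x' = x̄ + K·y = [48101923/83003576, 159878295/83003576, -9626691/10375447]
step 1: P' = (I − K·H)·P̄ = [87659667/83003576 125940207/83003576 8479230/10375447; 125940207/83003576 404314843/83003576 17275038/10375447; 8479230/10375447 17275038/10375447 10913940/10375447]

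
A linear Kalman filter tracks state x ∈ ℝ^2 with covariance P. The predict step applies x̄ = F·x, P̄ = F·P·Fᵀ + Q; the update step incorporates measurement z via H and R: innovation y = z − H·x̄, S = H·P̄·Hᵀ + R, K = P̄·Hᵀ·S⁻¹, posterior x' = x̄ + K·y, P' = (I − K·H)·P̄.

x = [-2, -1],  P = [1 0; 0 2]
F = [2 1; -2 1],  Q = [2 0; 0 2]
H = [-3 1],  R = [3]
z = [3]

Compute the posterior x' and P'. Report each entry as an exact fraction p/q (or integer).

x̄ = F·x = [-5, 3]
P̄ = F·P·Fᵀ + Q = [8 -2; -2 8]
y = z − H·x̄ = [-15]
S = H·P̄·Hᵀ + R = [95]
K = P̄·Hᵀ·S⁻¹ = [-26/95; 14/95]
x' = x̄ + K·y = [-17/19, 15/19]
P' = (I − K·H)·P̄ = [84/95 174/95; 174/95 564/95]

x' = [-17/19, 15/19]
P' = [84/95 174/95; 174/95 564/95]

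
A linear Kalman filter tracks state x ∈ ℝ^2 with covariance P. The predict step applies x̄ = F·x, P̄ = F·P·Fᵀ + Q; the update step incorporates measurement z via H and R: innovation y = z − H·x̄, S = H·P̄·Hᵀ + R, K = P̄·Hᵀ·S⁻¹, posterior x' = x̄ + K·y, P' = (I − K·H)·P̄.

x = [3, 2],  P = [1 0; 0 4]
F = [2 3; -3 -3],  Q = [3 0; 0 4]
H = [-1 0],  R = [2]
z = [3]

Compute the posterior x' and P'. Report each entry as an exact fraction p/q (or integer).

x' = [-7/3, -1]
P' = [86/45 -28/15; -28/15 49/5]

x̄ = F·x = [12, -15]
P̄ = F·P·Fᵀ + Q = [43 -42; -42 49]
y = z − H·x̄ = [15]
S = H·P̄·Hᵀ + R = [45]
K = P̄·Hᵀ·S⁻¹ = [-43/45; 14/15]
x' = x̄ + K·y = [-7/3, -1]
P' = (I − K·H)·P̄ = [86/45 -28/15; -28/15 49/5]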